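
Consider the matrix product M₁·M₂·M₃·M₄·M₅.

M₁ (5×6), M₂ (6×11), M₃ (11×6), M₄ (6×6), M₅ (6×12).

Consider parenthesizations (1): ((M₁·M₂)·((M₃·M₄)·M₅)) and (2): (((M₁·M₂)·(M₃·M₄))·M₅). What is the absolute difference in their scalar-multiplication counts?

762

Order (1) = ((M₁·M₂)·((M₃·M₄)·M₅)): (M₁·M₂): 5×6 by 6×11 → 5×11, cost 5·6·11 = 330; (M₃·M₄): 11×6 by 6×6 → 11×6, cost 11·6·6 = 396; ((M₃·M₄)·M₅): 11×6 by 6×12 → 11×12, cost 11·6·12 = 792; cumulative 1188; ((M₁·M₂)·((M₃·M₄)·M₅)): 5×11 by 11×12 → 5×12, cost 5·11·12 = 660; cumulative 2178. Total 2178.
Order (2) = (((M₁·M₂)·(M₃·M₄))·M₅): (M₁·M₂): 5×6 by 6×11 → 5×11, cost 5·6·11 = 330; (M₃·M₄): 11×6 by 6×6 → 11×6, cost 11·6·6 = 396; ((M₁·M₂)·(M₃·M₄)): 5×11 by 11×6 → 5×6, cost 5·11·6 = 330; cumulative 1056; (((M₁·M₂)·(M₃·M₄))·M₅): 5×6 by 6×12 → 5×12, cost 5·6·12 = 360; cumulative 1416. Total 1416.
Difference: |2178 − 1416| = 762.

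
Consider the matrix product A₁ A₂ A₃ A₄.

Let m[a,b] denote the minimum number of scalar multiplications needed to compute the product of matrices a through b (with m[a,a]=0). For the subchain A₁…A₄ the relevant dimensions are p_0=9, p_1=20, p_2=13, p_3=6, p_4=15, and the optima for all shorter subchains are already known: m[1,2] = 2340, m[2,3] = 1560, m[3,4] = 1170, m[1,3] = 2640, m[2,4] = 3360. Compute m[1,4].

m[1,4] = min over k∈[1,3] of m[1,k]+m[k+1,4]+p_{0}·p_k·p_{4}.
k=1: 0 + 3360 + 9·20·15 = 6060; k=2: 2340 + 1170 + 9·13·15 = 5265; k=3: 2640 + 0 + 9·6·15 = 3450.
Minimum: 3450 at k=3.

3450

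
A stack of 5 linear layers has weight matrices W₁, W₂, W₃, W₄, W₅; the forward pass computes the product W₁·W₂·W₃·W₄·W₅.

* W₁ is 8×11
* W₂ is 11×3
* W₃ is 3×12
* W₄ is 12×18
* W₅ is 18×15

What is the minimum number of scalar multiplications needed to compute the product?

2082

Adjacent pairs: W₁W₂ = 8·11·3 = 264; W₂W₃ = 11·3·12 = 396; W₃W₄ = 3·12·18 = 648; W₄W₅ = 12·18·15 = 3240.
Length 3: W₁..W₃: k=1: 0+396+8·11·12=1452; k=2: 264+0+8·3·12=552 → min 552 | W₂..W₄: k=2: 0+648+11·3·18=1242; k=3: 396+0+11·12·18=2772 → min 1242 | W₃..W₅: k=3: 0+3240+3·12·15=3780; k=4: 648+0+3·18·15=1458 → min 1458.
Length 4: W₁..W₄: k=1: 0+1242+8·11·18=2826; k=2: 264+648+8·3·18=1344; k=3: 552+0+8·12·18=2280 → min 1344 | W₂..W₅: k=2: 0+1458+11·3·15=1953; k=3: 396+3240+11·12·15=5616; k=4: 1242+0+11·18·15=4212 → min 1953.
Length 5: W₁..W₅: k=1: 0+1953+8·11·15=3273; k=2: 264+1458+8·3·15=2082; k=3: 552+3240+8·12·15=5232; k=4: 1344+0+8·18·15=3504 → min 2082.
Optimal order: ((W₁·W₂)·((W₃·W₄)·W₅)) with cost 2082.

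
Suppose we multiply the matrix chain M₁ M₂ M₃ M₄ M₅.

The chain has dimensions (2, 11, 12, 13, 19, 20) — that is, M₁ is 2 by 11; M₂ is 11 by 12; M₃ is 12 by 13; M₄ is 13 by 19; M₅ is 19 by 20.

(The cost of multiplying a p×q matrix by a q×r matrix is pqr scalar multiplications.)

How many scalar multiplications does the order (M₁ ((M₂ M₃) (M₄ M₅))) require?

9956

(M₂ M₃): 11×12 by 12×13 → 11×13, cost 11·12·13 = 1716
(M₄ M₅): 13×19 by 19×20 → 13×20, cost 13·19·20 = 4940
((M₂ M₃) (M₄ M₅)): 11×13 by 13×20 → 11×20, cost 11·13·20 = 2860; cumulative 9516
(M₁ ((M₂ M₃) (M₄ M₅))): 2×11 by 11×20 → 2×20, cost 2·11·20 = 440; cumulative 9956
Total: 9956 scalar multiplications.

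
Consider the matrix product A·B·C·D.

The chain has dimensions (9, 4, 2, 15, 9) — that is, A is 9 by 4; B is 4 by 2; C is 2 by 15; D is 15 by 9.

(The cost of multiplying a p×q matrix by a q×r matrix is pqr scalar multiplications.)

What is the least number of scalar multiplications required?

Adjacent pairs: AB = 9·4·2 = 72; BC = 4·2·15 = 120; CD = 2·15·9 = 270.
Length 3: A..C: k=1: 0+120+9·4·15=660; k=2: 72+0+9·2·15=342 → min 342 | B..D: k=2: 0+270+4·2·9=342; k=3: 120+0+4·15·9=660 → min 342.
Length 4: A..D: k=1: 0+342+9·4·9=666; k=2: 72+270+9·2·9=504; k=3: 342+0+9·15·9=1557 → min 504.
Optimal order: ((A·B)·(C·D)) with cost 504.

504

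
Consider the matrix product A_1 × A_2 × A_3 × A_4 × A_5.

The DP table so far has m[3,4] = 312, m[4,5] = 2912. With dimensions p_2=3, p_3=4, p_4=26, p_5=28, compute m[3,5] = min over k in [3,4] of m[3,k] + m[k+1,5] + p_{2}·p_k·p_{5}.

m[3,5] = min over k∈[3,4] of m[3,k]+m[k+1,5]+p_{2}·p_k·p_{5}.
k=3: 0 + 2912 + 3·4·28 = 3248; k=4: 312 + 0 + 3·26·28 = 2496.
Minimum: 2496 at k=4.

2496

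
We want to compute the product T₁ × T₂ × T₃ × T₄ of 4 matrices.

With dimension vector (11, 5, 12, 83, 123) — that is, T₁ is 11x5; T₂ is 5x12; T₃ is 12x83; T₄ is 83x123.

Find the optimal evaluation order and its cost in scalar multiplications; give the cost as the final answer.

62790

Adjacent pairs: T₁T₂ = 11·5·12 = 660; T₂T₃ = 5·12·83 = 4980; T₃T₄ = 12·83·123 = 122508.
Length 3: T₁..T₃: k=1: 0+4980+11·5·83=9545; k=2: 660+0+11·12·83=11616 → min 9545 | T₂..T₄: k=2: 0+122508+5·12·123=129888; k=3: 4980+0+5·83·123=56025 → min 56025.
Length 4: T₁..T₄: k=1: 0+56025+11·5·123=62790; k=2: 660+122508+11·12·123=139404; k=3: 9545+0+11·83·123=121844 → min 62790.
Optimal parenthesization: (T₁ × ((T₂ × T₃) × T₄)) with cost 62790.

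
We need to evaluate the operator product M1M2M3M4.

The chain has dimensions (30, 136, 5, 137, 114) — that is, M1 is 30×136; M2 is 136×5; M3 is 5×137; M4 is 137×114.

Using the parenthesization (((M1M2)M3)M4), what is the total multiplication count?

(M1M2): 30×136 by 136×5 → 30×5, cost 30·136·5 = 20400
((M1M2)M3): 30×5 by 5×137 → 30×137, cost 30·5·137 = 20550; cumulative 40950
(((M1M2)M3)M4): 30×137 by 137×114 → 30×114, cost 30·137·114 = 468540; cumulative 509490
Total: 509490 scalar multiplications.

509490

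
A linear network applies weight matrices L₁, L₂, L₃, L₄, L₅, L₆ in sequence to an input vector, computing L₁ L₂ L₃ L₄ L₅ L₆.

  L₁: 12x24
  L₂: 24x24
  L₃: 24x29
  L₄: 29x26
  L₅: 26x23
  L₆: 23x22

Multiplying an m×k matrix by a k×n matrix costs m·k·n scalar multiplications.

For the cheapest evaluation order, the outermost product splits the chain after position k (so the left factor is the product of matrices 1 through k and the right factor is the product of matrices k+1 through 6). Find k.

Adjacent pairs: L₁L₂ = 12·24·24 = 6912; L₂L₃ = 24·24·29 = 16704; L₃L₄ = 24·29·26 = 18096; L₄L₅ = 29·26·23 = 17342; L₅L₆ = 26·23·22 = 13156.
Length 3: L₁..L₃: k=1: 0+16704+12·24·29=25056; k=2: 6912+0+12·24·29=15264 → min 15264 | L₂..L₄: k=2: 0+18096+24·24·26=33072; k=3: 16704+0+24·29·26=34800 → min 33072 | L₃..L₅: k=3: 0+17342+24·29·23=33350; k=4: 18096+0+24·26·23=32448 → min 32448 | L₄..L₆: k=4: 0+13156+29·26·22=29744; k=5: 17342+0+29·23·22=32016 → min 29744.
Length 4: L₁..L₄: k=1: 0+33072+12·24·26=40560; k=2: 6912+18096+12·24·26=32496; k=3: 15264+0+12·29·26=24312 → min 24312 | L₂..L₅: k=2: 0+32448+24·24·23=45696; k=3: 16704+17342+24·29·23=50054; k=4: 33072+0+24·26·23=47424 → min 45696 | L₃..L₆: k=3: 0+29744+24·29·22=45056; k=4: 18096+13156+24·26·22=44980; k=5: 32448+0+24·23·22=44592 → min 44592.
Length 5: L₁..L₅: k=1: 0+45696+12·24·23=52320; k=2: 6912+32448+12·24·23=45984; k=3: 15264+17342+12·29·23=40610; k=4: 24312+0+12·26·23=31488 → min 31488 | L₂..L₆: k=2: 0+44592+24·24·22=57264; k=3: 16704+29744+24·29·22=61760; k=4: 33072+13156+24·26·22=59956; k=5: 45696+0+24·23·22=57840 → min 57264.
Top-level splits: k=1: (L₁..L₁)·(L₂..L₆) → 0+57264+12·24·22 = 63600; k=2: (L₁..L₂)·(L₃..L₆) → 6912+44592+12·24·22 = 57840; k=3: (L₁..L₃)·(L₄..L₆) → 15264+29744+12·29·22 = 52664; k=4: (L₁..L₄)·(L₅..L₆) → 24312+13156+12·26·22 = 44332; k=5: (L₁..L₅)·(L₆..L₆) → 31488+0+12·23·22 = 37560.
Best split is after L₅, i.e. k = 5.

5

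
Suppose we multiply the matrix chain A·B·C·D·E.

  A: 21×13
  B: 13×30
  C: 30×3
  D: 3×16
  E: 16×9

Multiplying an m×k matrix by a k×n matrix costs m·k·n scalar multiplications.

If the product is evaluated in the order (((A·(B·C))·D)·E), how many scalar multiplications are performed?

6021

(B·C): 13×30 by 30×3 → 13×3, cost 13·30·3 = 1170
(A·(B·C)): 21×13 by 13×3 → 21×3, cost 21·13·3 = 819; cumulative 1989
((A·(B·C))·D): 21×3 by 3×16 → 21×16, cost 21·3·16 = 1008; cumulative 2997
(((A·(B·C))·D)·E): 21×16 by 16×9 → 21×9, cost 21·16·9 = 3024; cumulative 6021
Total: 6021 scalar multiplications.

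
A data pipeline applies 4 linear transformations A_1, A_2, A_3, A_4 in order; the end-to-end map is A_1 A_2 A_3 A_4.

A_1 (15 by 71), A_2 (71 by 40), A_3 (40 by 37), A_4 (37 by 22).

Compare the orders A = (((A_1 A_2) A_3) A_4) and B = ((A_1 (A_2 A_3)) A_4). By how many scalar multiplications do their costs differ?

Order A = (((A_1 A_2) A_3) A_4): (A_1 A_2): 15×71 by 71×40 → 15×40, cost 15·71·40 = 42600; ((A_1 A_2) A_3): 15×40 by 40×37 → 15×37, cost 15·40·37 = 22200; cumulative 64800; (((A_1 A_2) A_3) A_4): 15×37 by 37×22 → 15×22, cost 15·37·22 = 12210; cumulative 77010. Total 77010.
Order B = ((A_1 (A_2 A_3)) A_4): (A_2 A_3): 71×40 by 40×37 → 71×37, cost 71·40·37 = 105080; (A_1 (A_2 A_3)): 15×71 by 71×37 → 15×37, cost 15·71·37 = 39405; cumulative 144485; ((A_1 (A_2 A_3)) A_4): 15×37 by 37×22 → 15×22, cost 15·37·22 = 12210; cumulative 156695. Total 156695.
Difference: |77010 − 156695| = 79685.

79685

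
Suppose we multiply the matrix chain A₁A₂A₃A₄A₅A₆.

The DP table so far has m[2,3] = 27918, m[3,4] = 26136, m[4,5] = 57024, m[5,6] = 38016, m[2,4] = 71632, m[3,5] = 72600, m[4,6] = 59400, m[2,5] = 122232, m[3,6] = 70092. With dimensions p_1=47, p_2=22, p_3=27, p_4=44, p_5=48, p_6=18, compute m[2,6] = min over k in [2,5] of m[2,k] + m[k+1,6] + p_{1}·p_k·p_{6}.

m[2,6] = min over k∈[2,5] of m[2,k]+m[k+1,6]+p_{1}·p_k·p_{6}.
k=2: 0 + 70092 + 47·22·18 = 88704; k=3: 27918 + 59400 + 47·27·18 = 110160; k=4: 71632 + 38016 + 47·44·18 = 146872; k=5: 122232 + 0 + 47·48·18 = 162840.
Minimum: 88704 at k=2.

88704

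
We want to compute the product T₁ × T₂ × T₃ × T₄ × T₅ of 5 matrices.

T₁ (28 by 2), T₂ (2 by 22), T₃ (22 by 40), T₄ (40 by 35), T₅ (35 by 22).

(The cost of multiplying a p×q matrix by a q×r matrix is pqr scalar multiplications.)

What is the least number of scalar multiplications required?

Adjacent pairs: T₁T₂ = 28·2·22 = 1232; T₂T₃ = 2·22·40 = 1760; T₃T₄ = 22·40·35 = 30800; T₄T₅ = 40·35·22 = 30800.
Length 3: T₁..T₃: k=1: 0+1760+28·2·40=4000; k=2: 1232+0+28·22·40=25872 → min 4000 | T₂..T₄: k=2: 0+30800+2·22·35=32340; k=3: 1760+0+2·40·35=4560 → min 4560 | T₃..T₅: k=3: 0+30800+22·40·22=50160; k=4: 30800+0+22·35·22=47740 → min 47740.
Length 4: T₁..T₄: k=1: 0+4560+28·2·35=6520; k=2: 1232+30800+28·22·35=53592; k=3: 4000+0+28·40·35=43200 → min 6520 | T₂..T₅: k=2: 0+47740+2·22·22=48708; k=3: 1760+30800+2·40·22=34320; k=4: 4560+0+2·35·22=6100 → min 6100.
Length 5: T₁..T₅: k=1: 0+6100+28·2·22=7332; k=2: 1232+47740+28·22·22=62524; k=3: 4000+30800+28·40·22=59440; k=4: 6520+0+28·35·22=28080 → min 7332.
Optimal order: (T₁ × (((T₂ × T₃) × T₄) × T₅)) with cost 7332.

7332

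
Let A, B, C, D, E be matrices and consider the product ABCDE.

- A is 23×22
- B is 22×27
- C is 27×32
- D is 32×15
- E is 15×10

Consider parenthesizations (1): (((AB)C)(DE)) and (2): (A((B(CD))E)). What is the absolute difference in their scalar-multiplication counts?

Order (1) = (((AB)C)(DE)): (AB): 23×22 by 22×27 → 23×27, cost 23·22·27 = 13662; ((AB)C): 23×27 by 27×32 → 23×32, cost 23·27·32 = 19872; cumulative 33534; (DE): 32×15 by 15×10 → 32×10, cost 32·15·10 = 4800; (((AB)C)(DE)): 23×32 by 32×10 → 23×10, cost 23·32·10 = 7360; cumulative 45694. Total 45694.
Order (2) = (A((B(CD))E)): (CD): 27×32 by 32×15 → 27×15, cost 27·32·15 = 12960; (B(CD)): 22×27 by 27×15 → 22×15, cost 22·27·15 = 8910; cumulative 21870; ((B(CD))E): 22×15 by 15×10 → 22×10, cost 22·15·10 = 3300; cumulative 25170; (A((B(CD))E)): 23×22 by 22×10 → 23×10, cost 23·22·10 = 5060; cumulative 30230. Total 30230.
Difference: |45694 − 30230| = 15464.

15464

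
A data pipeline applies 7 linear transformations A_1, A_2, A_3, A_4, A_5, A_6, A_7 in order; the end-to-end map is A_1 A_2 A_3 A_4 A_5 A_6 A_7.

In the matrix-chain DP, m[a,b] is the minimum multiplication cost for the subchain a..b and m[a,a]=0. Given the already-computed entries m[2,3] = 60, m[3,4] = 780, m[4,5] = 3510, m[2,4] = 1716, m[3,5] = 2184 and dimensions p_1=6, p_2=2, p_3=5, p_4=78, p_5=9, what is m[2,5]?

2292

m[2,5] = min over k∈[2,4] of m[2,k]+m[k+1,5]+p_{1}·p_k·p_{5}.
k=2: 0 + 2184 + 6·2·9 = 2292; k=3: 60 + 3510 + 6·5·9 = 3840; k=4: 1716 + 0 + 6·78·9 = 5928.
Minimum: 2292 at k=2.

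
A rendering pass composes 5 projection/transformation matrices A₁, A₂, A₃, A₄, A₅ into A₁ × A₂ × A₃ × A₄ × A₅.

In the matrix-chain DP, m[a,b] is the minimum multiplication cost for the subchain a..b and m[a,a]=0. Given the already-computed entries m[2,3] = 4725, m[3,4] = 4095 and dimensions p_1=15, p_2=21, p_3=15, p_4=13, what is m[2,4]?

7650

m[2,4] = min over k∈[2,3] of m[2,k]+m[k+1,4]+p_{1}·p_k·p_{4}.
k=2: 0 + 4095 + 15·21·13 = 8190; k=3: 4725 + 0 + 15·15·13 = 7650.
Minimum: 7650 at k=3.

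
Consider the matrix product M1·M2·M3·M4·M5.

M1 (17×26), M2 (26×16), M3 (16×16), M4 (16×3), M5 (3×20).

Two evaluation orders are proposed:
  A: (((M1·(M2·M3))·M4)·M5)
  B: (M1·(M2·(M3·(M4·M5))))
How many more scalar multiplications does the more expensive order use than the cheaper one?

7676

Order A = (((M1·(M2·M3))·M4)·M5): (M2·M3): 26×16 by 16×16 → 26×16, cost 26·16·16 = 6656; (M1·(M2·M3)): 17×26 by 26×16 → 17×16, cost 17·26·16 = 7072; cumulative 13728; ((M1·(M2·M3))·M4): 17×16 by 16×3 → 17×3, cost 17·16·3 = 816; cumulative 14544; (((M1·(M2·M3))·M4)·M5): 17×3 by 3×20 → 17×20, cost 17·3·20 = 1020; cumulative 15564. Total 15564.
Order B = (M1·(M2·(M3·(M4·M5)))): (M4·M5): 16×3 by 3×20 → 16×20, cost 16·3·20 = 960; (M3·(M4·M5)): 16×16 by 16×20 → 16×20, cost 16·16·20 = 5120; cumulative 6080; (M2·(M3·(M4·M5))): 26×16 by 16×20 → 26×20, cost 26·16·20 = 8320; cumulative 14400; (M1·(M2·(M3·(M4·M5)))): 17×26 by 26×20 → 17×20, cost 17·26·20 = 8840; cumulative 23240. Total 23240.
Difference: |15564 − 23240| = 7676.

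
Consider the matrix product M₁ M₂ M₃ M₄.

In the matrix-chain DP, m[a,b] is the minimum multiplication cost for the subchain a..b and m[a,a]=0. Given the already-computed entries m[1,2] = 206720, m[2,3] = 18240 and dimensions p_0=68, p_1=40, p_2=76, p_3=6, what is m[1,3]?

34560

m[1,3] = min over k∈[1,2] of m[1,k]+m[k+1,3]+p_{0}·p_k·p_{3}.
k=1: 0 + 18240 + 68·40·6 = 34560; k=2: 206720 + 0 + 68·76·6 = 237728.
Minimum: 34560 at k=1.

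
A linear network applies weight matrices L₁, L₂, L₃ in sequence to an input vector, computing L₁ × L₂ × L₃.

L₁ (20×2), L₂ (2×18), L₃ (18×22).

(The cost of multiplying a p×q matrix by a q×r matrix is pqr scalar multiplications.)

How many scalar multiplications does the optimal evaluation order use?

1672

Order (L₁ × (L₂ × L₃)): (L₂ × L₃): 2×18 by 18×22 → 2×22, cost 2·18·22 = 792; (L₁ × (L₂ × L₃)): 20×2 by 2×22 → 20×22, cost 20·2·22 = 880; cumulative 1672. Total 1672.
Order ((L₁ × L₂) × L₃): (L₁ × L₂): 20×2 by 2×18 → 20×18, cost 20·2·18 = 720; ((L₁ × L₂) × L₃): 20×18 by 18×22 → 20×22, cost 20·18·22 = 7920; cumulative 8640. Total 8640.
Minimum: 1672.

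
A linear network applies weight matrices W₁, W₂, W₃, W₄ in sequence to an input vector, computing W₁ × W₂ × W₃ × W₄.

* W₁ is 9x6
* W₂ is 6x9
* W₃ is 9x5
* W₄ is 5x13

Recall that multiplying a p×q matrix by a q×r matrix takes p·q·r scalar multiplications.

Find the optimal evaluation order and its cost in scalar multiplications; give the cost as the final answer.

Adjacent pairs: W₁W₂ = 9·6·9 = 486; W₂W₃ = 6·9·5 = 270; W₃W₄ = 9·5·13 = 585.
Length 3: W₁..W₃: k=1: 0+270+9·6·5=540; k=2: 486+0+9·9·5=891 → min 540 | W₂..W₄: k=2: 0+585+6·9·13=1287; k=3: 270+0+6·5·13=660 → min 660.
Length 4: W₁..W₄: k=1: 0+660+9·6·13=1362; k=2: 486+585+9·9·13=2124; k=3: 540+0+9·5·13=1125 → min 1125.
Optimal parenthesization: ((W₁ × (W₂ × W₃)) × W₄) with cost 1125.

1125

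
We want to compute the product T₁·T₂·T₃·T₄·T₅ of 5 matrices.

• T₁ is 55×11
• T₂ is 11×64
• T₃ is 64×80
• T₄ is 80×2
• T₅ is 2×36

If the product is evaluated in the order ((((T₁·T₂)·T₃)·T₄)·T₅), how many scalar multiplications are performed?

(T₁·T₂): 55×11 by 11×64 → 55×64, cost 55·11·64 = 38720
((T₁·T₂)·T₃): 55×64 by 64×80 → 55×80, cost 55·64·80 = 281600; cumulative 320320
(((T₁·T₂)·T₃)·T₄): 55×80 by 80×2 → 55×2, cost 55·80·2 = 8800; cumulative 329120
((((T₁·T₂)·T₃)·T₄)·T₅): 55×2 by 2×36 → 55×36, cost 55·2·36 = 3960; cumulative 333080
Total: 333080 scalar multiplications.

333080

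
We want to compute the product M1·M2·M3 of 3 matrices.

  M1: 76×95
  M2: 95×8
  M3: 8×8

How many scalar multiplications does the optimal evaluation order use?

62624

Order (M1·(M2·M3)): (M2·M3): 95×8 by 8×8 → 95×8, cost 95·8·8 = 6080; (M1·(M2·M3)): 76×95 by 95×8 → 76×8, cost 76·95·8 = 57760; cumulative 63840. Total 63840.
Order ((M1·M2)·M3): (M1·M2): 76×95 by 95×8 → 76×8, cost 76·95·8 = 57760; ((M1·M2)·M3): 76×8 by 8×8 → 76×8, cost 76·8·8 = 4864; cumulative 62624. Total 62624.
Minimum: 62624.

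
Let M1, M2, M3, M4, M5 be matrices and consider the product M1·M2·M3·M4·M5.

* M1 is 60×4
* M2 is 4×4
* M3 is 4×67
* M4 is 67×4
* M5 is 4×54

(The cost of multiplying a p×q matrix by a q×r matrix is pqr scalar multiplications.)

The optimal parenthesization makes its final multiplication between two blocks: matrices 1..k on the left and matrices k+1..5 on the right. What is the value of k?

Adjacent pairs: M1M2 = 60·4·4 = 960; M2M3 = 4·4·67 = 1072; M3M4 = 4·67·4 = 1072; M4M5 = 67·4·54 = 14472.
Length 3: M1..M3: k=1: 0+1072+60·4·67=17152; k=2: 960+0+60·4·67=17040 → min 17040 | M2..M4: k=2: 0+1072+4·4·4=1136; k=3: 1072+0+4·67·4=2144 → min 1136 | M3..M5: k=3: 0+14472+4·67·54=28944; k=4: 1072+0+4·4·54=1936 → min 1936.
Length 4: M1..M4: k=1: 0+1136+60·4·4=2096; k=2: 960+1072+60·4·4=2992; k=3: 17040+0+60·67·4=33120 → min 2096 | M2..M5: k=2: 0+1936+4·4·54=2800; k=3: 1072+14472+4·67·54=30016; k=4: 1136+0+4·4·54=2000 → min 2000.
Top-level splits: k=1: (M1..M1)·(M2..M5) → 0+2000+60·4·54 = 14960; k=2: (M1..M2)·(M3..M5) → 960+1936+60·4·54 = 15856; k=3: (M1..M3)·(M4..M5) → 17040+14472+60·67·54 = 248592; k=4: (M1..M4)·(M5..M5) → 2096+0+60·4·54 = 15056.
Best split is after M1, i.e. k = 1.

1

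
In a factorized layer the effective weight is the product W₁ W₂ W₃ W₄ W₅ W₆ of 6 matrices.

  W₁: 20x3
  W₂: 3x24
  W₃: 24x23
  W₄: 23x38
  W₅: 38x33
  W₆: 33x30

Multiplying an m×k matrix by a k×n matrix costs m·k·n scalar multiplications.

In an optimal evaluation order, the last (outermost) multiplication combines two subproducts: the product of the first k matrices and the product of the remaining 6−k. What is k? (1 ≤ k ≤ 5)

1

Adjacent pairs: W₁W₂ = 20·3·24 = 1440; W₂W₃ = 3·24·23 = 1656; W₃W₄ = 24·23·38 = 20976; W₄W₅ = 23·38·33 = 28842; W₅W₆ = 38·33·30 = 37620.
Length 3: W₁..W₃: k=1: 0+1656+20·3·23=3036; k=2: 1440+0+20·24·23=12480 → min 3036 | W₂..W₄: k=2: 0+20976+3·24·38=23712; k=3: 1656+0+3·23·38=4278 → min 4278 | W₃..W₅: k=3: 0+28842+24·23·33=47058; k=4: 20976+0+24·38·33=51072 → min 47058 | W₄..W₆: k=4: 0+37620+23·38·30=63840; k=5: 28842+0+23·33·30=51612 → min 51612.
Length 4: W₁..W₄: k=1: 0+4278+20·3·38=6558; k=2: 1440+20976+20·24·38=40656; k=3: 3036+0+20·23·38=20516 → min 6558 | W₂..W₅: k=2: 0+47058+3·24·33=49434; k=3: 1656+28842+3·23·33=32775; k=4: 4278+0+3·38·33=8040 → min 8040 | W₃..W₆: k=3: 0+51612+24·23·30=68172; k=4: 20976+37620+24·38·30=85956; k=5: 47058+0+24·33·30=70818 → min 68172.
Length 5: W₁..W₅: k=1: 0+8040+20·3·33=10020; k=2: 1440+47058+20·24·33=64338; k=3: 3036+28842+20·23·33=47058; k=4: 6558+0+20·38·33=31638 → min 10020 | W₂..W₆: k=2: 0+68172+3·24·30=70332; k=3: 1656+51612+3·23·30=55338; k=4: 4278+37620+3·38·30=45318; k=5: 8040+0+3·33·30=11010 → min 11010.
Top-level splits: k=1: (W₁..W₁)·(W₂..W₆) → 0+11010+20·3·30 = 12810; k=2: (W₁..W₂)·(W₃..W₆) → 1440+68172+20·24·30 = 84012; k=3: (W₁..W₃)·(W₄..W₆) → 3036+51612+20·23·30 = 68448; k=4: (W₁..W₄)·(W₅..W₆) → 6558+37620+20·38·30 = 66978; k=5: (W₁..W₅)·(W₆..W₆) → 10020+0+20·33·30 = 29820.
Best split is after W₁, i.e. k = 1.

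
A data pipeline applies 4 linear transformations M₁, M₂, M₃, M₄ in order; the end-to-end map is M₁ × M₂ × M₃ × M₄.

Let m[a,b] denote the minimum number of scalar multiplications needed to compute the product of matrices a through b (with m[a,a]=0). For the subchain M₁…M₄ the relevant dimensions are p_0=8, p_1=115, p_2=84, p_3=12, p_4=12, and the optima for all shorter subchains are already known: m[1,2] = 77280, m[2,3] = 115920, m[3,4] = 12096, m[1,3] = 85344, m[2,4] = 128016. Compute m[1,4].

86496

m[1,4] = min over k∈[1,3] of m[1,k]+m[k+1,4]+p_{0}·p_k·p_{4}.
k=1: 0 + 128016 + 8·115·12 = 139056; k=2: 77280 + 12096 + 8·84·12 = 97440; k=3: 85344 + 0 + 8·12·12 = 86496.
Minimum: 86496 at k=3.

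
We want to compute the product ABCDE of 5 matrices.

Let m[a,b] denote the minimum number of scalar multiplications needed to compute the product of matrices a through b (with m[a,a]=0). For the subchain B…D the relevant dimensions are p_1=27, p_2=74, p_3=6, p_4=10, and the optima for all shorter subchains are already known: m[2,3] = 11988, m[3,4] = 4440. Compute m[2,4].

13608

m[2,4] = min over k∈[2,3] of m[2,k]+m[k+1,4]+p_{1}·p_k·p_{4}.
k=2: 0 + 4440 + 27·74·10 = 24420; k=3: 11988 + 0 + 27·6·10 = 13608.
Minimum: 13608 at k=3.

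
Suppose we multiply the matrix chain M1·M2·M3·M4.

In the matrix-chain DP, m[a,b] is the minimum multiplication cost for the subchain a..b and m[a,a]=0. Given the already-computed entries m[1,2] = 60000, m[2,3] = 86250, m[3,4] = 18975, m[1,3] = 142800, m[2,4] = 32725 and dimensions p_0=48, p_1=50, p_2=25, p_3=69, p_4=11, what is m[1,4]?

59125

m[1,4] = min over k∈[1,3] of m[1,k]+m[k+1,4]+p_{0}·p_k·p_{4}.
k=1: 0 + 32725 + 48·50·11 = 59125; k=2: 60000 + 18975 + 48·25·11 = 92175; k=3: 142800 + 0 + 48·69·11 = 179232.
Minimum: 59125 at k=1.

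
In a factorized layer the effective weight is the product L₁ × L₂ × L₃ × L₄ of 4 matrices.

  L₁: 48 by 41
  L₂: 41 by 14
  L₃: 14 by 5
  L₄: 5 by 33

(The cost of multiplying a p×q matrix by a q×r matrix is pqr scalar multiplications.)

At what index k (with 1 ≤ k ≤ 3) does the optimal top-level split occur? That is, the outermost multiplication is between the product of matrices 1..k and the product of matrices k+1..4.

Adjacent pairs: L₁L₂ = 48·41·14 = 27552; L₂L₃ = 41·14·5 = 2870; L₃L₄ = 14·5·33 = 2310.
Length 3: L₁..L₃: k=1: 0+2870+48·41·5=12710; k=2: 27552+0+48·14·5=30912 → min 12710 | L₂..L₄: k=2: 0+2310+41·14·33=21252; k=3: 2870+0+41·5·33=9635 → min 9635.
Top-level splits: k=1: (L₁..L₁)·(L₂..L₄) → 0+9635+48·41·33 = 74579; k=2: (L₁..L₂)·(L₃..L₄) → 27552+2310+48·14·33 = 52038; k=3: (L₁..L₃)·(L₄..L₄) → 12710+0+48·5·33 = 20630.
Best split is after L₃, i.e. k = 3.

3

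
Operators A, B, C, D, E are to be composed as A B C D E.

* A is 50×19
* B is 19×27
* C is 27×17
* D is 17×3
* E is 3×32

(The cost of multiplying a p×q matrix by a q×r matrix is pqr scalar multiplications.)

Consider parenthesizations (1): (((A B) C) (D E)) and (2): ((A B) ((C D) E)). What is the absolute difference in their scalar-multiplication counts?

Order (1) = (((A B) C) (D E)): (A B): 50×19 by 19×27 → 50×27, cost 50·19·27 = 25650; ((A B) C): 50×27 by 27×17 → 50×17, cost 50·27·17 = 22950; cumulative 48600; (D E): 17×3 by 3×32 → 17×32, cost 17·3·32 = 1632; (((A B) C) (D E)): 50×17 by 17×32 → 50×32, cost 50·17·32 = 27200; cumulative 77432. Total 77432.
Order (2) = ((A B) ((C D) E)): (A B): 50×19 by 19×27 → 50×27, cost 50·19·27 = 25650; (C D): 27×17 by 17×3 → 27×3, cost 27·17·3 = 1377; ((C D) E): 27×3 by 3×32 → 27×32, cost 27·3·32 = 2592; cumulative 3969; ((A B) ((C D) E)): 50×27 by 27×32 → 50×32, cost 50·27·32 = 43200; cumulative 72819. Total 72819.
Difference: |77432 − 72819| = 4613.

4613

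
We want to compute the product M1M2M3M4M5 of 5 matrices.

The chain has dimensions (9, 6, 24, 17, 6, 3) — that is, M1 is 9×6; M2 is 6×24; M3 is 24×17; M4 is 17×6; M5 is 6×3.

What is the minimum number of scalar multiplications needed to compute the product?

Adjacent pairs: M1M2 = 9·6·24 = 1296; M2M3 = 6·24·17 = 2448; M3M4 = 24·17·6 = 2448; M4M5 = 17·6·3 = 306.
Length 3: M1..M3: k=1: 0+2448+9·6·17=3366; k=2: 1296+0+9·24·17=4968 → min 3366 | M2..M4: k=2: 0+2448+6·24·6=3312; k=3: 2448+0+6·17·6=3060 → min 3060 | M3..M5: k=3: 0+306+24·17·3=1530; k=4: 2448+0+24·6·3=2880 → min 1530.
Length 4: M1..M4: k=1: 0+3060+9·6·6=3384; k=2: 1296+2448+9·24·6=5040; k=3: 3366+0+9·17·6=4284 → min 3384 | M2..M5: k=2: 0+1530+6·24·3=1962; k=3: 2448+306+6·17·3=3060; k=4: 3060+0+6·6·3=3168 → min 1962.
Length 5: M1..M5: k=1: 0+1962+9·6·3=2124; k=2: 1296+1530+9·24·3=3474; k=3: 3366+306+9·17·3=4131; k=4: 3384+0+9·6·3=3546 → min 2124.
Optimal order: (M1(M2(M3(M4M5)))) with cost 2124.

2124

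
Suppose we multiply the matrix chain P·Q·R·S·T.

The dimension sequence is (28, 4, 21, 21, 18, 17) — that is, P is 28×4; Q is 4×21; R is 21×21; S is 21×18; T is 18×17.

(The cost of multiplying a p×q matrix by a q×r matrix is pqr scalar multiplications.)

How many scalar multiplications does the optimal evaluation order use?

Adjacent pairs: PQ = 28·4·21 = 2352; QR = 4·21·21 = 1764; RS = 21·21·18 = 7938; ST = 21·18·17 = 6426.
Length 3: P..R: k=1: 0+1764+28·4·21=4116; k=2: 2352+0+28·21·21=14700 → min 4116 | Q..S: k=2: 0+7938+4·21·18=9450; k=3: 1764+0+4·21·18=3276 → min 3276 | R..T: k=3: 0+6426+21·21·17=13923; k=4: 7938+0+21·18·17=14364 → min 13923.
Length 4: P..S: k=1: 0+3276+28·4·18=5292; k=2: 2352+7938+28·21·18=20874; k=3: 4116+0+28·21·18=14700 → min 5292 | Q..T: k=2: 0+13923+4·21·17=15351; k=3: 1764+6426+4·21·17=9618; k=4: 3276+0+4·18·17=4500 → min 4500.
Length 5: P..T: k=1: 0+4500+28·4·17=6404; k=2: 2352+13923+28·21·17=26271; k=3: 4116+6426+28·21·17=20538; k=4: 5292+0+28·18·17=13860 → min 6404.
Optimal order: (P·(((Q·R)·S)·T)) with cost 6404.

6404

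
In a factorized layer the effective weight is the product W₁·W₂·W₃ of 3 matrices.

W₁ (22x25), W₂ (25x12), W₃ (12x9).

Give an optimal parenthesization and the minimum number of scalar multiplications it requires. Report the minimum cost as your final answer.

7650

(W₁·(W₂·W₃)): cost 7650.
((W₁·W₂)·W₃): cost 8976.
Optimal: (W₁·(W₂·W₃)) with cost 7650.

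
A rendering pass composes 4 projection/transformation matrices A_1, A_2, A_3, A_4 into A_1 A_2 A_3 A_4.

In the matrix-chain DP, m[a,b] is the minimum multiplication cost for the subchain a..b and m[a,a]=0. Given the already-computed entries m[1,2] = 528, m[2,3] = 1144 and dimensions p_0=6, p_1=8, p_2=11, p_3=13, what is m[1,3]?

m[1,3] = min over k∈[1,2] of m[1,k]+m[k+1,3]+p_{0}·p_k·p_{3}.
k=1: 0 + 1144 + 6·8·13 = 1768; k=2: 528 + 0 + 6·11·13 = 1386.
Minimum: 1386 at k=2.

1386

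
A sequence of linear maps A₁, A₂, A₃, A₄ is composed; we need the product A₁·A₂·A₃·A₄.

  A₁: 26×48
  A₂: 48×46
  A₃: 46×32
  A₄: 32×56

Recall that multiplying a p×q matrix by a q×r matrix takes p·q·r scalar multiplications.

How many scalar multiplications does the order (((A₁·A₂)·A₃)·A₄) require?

142272

(A₁·A₂): 26×48 by 48×46 → 26×46, cost 26·48·46 = 57408
((A₁·A₂)·A₃): 26×46 by 46×32 → 26×32, cost 26·46·32 = 38272; cumulative 95680
(((A₁·A₂)·A₃)·A₄): 26×32 by 32×56 → 26×56, cost 26·32·56 = 46592; cumulative 142272
Total: 142272 scalar multiplications.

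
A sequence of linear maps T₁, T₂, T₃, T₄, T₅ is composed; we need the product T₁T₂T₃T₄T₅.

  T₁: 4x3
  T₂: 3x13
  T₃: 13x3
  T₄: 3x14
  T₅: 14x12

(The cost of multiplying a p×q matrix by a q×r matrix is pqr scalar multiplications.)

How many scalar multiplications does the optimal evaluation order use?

Adjacent pairs: T₁T₂ = 4·3·13 = 156; T₂T₃ = 3·13·3 = 117; T₃T₄ = 13·3·14 = 546; T₄T₅ = 3·14·12 = 504.
Length 3: T₁..T₃: k=1: 0+117+4·3·3=153; k=2: 156+0+4·13·3=312 → min 153 | T₂..T₄: k=2: 0+546+3·13·14=1092; k=3: 117+0+3·3·14=243 → min 243 | T₃..T₅: k=3: 0+504+13·3·12=972; k=4: 546+0+13·14·12=2730 → min 972.
Length 4: T₁..T₄: k=1: 0+243+4·3·14=411; k=2: 156+546+4·13·14=1430; k=3: 153+0+4·3·14=321 → min 321 | T₂..T₅: k=2: 0+972+3·13·12=1440; k=3: 117+504+3·3·12=729; k=4: 243+0+3·14·12=747 → min 729.
Length 5: T₁..T₅: k=1: 0+729+4·3·12=873; k=2: 156+972+4·13·12=1752; k=3: 153+504+4·3·12=801; k=4: 321+0+4·14·12=993 → min 801.
Optimal order: ((T₁(T₂T₃))(T₄T₅)) with cost 801.

801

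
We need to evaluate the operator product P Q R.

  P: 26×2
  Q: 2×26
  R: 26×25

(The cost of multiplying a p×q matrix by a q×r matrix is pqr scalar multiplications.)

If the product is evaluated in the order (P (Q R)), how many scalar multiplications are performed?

2600

(Q R): 2×26 by 26×25 → 2×25, cost 2·26·25 = 1300
(P (Q R)): 26×2 by 2×25 → 26×25, cost 26·2·25 = 1300; cumulative 2600
Total: 2600 scalar multiplications.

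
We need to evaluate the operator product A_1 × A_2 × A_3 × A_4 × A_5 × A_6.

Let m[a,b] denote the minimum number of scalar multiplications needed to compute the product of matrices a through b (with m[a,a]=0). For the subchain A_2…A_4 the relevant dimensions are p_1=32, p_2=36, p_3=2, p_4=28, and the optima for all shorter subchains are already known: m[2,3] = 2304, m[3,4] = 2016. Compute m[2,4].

4096

m[2,4] = min over k∈[2,3] of m[2,k]+m[k+1,4]+p_{1}·p_k·p_{4}.
k=2: 0 + 2016 + 32·36·28 = 34272; k=3: 2304 + 0 + 32·2·28 = 4096.
Minimum: 4096 at k=3.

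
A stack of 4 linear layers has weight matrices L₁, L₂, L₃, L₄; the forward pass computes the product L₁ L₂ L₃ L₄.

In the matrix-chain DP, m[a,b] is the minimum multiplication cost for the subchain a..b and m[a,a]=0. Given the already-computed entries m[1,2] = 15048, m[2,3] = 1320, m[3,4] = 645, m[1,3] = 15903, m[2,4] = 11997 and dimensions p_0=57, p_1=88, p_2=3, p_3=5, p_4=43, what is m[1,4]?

23046

m[1,4] = min over k∈[1,3] of m[1,k]+m[k+1,4]+p_{0}·p_k·p_{4}.
k=1: 0 + 11997 + 57·88·43 = 227685; k=2: 15048 + 645 + 57·3·43 = 23046; k=3: 15903 + 0 + 57·5·43 = 28158.
Minimum: 23046 at k=2.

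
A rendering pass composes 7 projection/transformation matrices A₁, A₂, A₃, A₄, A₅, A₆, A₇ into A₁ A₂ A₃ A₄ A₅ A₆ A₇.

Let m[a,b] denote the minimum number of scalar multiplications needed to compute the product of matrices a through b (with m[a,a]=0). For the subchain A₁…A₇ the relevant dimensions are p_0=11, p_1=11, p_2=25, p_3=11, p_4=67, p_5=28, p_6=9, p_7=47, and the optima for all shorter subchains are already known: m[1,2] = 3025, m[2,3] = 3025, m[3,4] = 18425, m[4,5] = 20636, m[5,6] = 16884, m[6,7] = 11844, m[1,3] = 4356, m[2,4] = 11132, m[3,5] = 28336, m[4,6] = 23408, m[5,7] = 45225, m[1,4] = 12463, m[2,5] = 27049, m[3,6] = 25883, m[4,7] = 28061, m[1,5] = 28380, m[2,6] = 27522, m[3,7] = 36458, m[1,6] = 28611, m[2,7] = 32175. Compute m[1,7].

m[1,7] = min over k∈[1,6] of m[1,k]+m[k+1,7]+p_{0}·p_k·p_{7}.
k=1: 0 + 32175 + 11·11·47 = 37862; k=2: 3025 + 36458 + 11·25·47 = 52408; k=3: 4356 + 28061 + 11·11·47 = 38104; k=4: 12463 + 45225 + 11·67·47 = 92327; k=5: 28380 + 11844 + 11·28·47 = 54700; k=6: 28611 + 0 + 11·9·47 = 33264.
Minimum: 33264 at k=6.

33264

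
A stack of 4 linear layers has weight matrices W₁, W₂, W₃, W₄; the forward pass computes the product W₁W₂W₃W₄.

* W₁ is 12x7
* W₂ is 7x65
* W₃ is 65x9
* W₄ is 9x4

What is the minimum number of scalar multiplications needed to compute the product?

4496

Adjacent pairs: W₁W₂ = 12·7·65 = 5460; W₂W₃ = 7·65·9 = 4095; W₃W₄ = 65·9·4 = 2340.
Length 3: W₁..W₃: k=1: 0+4095+12·7·9=4851; k=2: 5460+0+12·65·9=12480 → min 4851 | W₂..W₄: k=2: 0+2340+7·65·4=4160; k=3: 4095+0+7·9·4=4347 → min 4160.
Length 4: W₁..W₄: k=1: 0+4160+12·7·4=4496; k=2: 5460+2340+12·65·4=10920; k=3: 4851+0+12·9·4=5283 → min 4496.
Optimal order: (W₁(W₂(W₃W₄))) with cost 4496.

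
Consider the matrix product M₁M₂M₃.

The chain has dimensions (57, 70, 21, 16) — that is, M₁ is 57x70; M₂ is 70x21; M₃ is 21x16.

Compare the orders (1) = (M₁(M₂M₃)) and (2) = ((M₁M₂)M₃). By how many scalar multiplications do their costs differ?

Order (1) = (M₁(M₂M₃)): (M₂M₃): 70×21 by 21×16 → 70×16, cost 70·21·16 = 23520; (M₁(M₂M₃)): 57×70 by 70×16 → 57×16, cost 57·70·16 = 63840; cumulative 87360. Total 87360.
Order (2) = ((M₁M₂)M₃): (M₁M₂): 57×70 by 70×21 → 57×21, cost 57·70·21 = 83790; ((M₁M₂)M₃): 57×21 by 21×16 → 57×16, cost 57·21·16 = 19152; cumulative 102942. Total 102942.
Difference: |87360 − 102942| = 15582.

15582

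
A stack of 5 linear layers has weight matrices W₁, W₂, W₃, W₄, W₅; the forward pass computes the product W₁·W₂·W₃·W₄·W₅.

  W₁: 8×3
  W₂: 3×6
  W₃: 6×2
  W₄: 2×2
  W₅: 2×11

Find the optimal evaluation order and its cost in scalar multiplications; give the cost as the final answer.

Adjacent pairs: W₁W₂ = 8·3·6 = 144; W₂W₃ = 3·6·2 = 36; W₃W₄ = 6·2·2 = 24; W₄W₅ = 2·2·11 = 44.
Length 3: W₁..W₃: k=1: 0+36+8·3·2=84; k=2: 144+0+8·6·2=240 → min 84 | W₂..W₄: k=2: 0+24+3·6·2=60; k=3: 36+0+3·2·2=48 → min 48 | W₃..W₅: k=3: 0+44+6·2·11=176; k=4: 24+0+6·2·11=156 → min 156.
Length 4: W₁..W₄: k=1: 0+48+8·3·2=96; k=2: 144+24+8·6·2=264; k=3: 84+0+8·2·2=116 → min 96 | W₂..W₅: k=2: 0+156+3·6·11=354; k=3: 36+44+3·2·11=146; k=4: 48+0+3·2·11=114 → min 114.
Length 5: W₁..W₅: k=1: 0+114+8·3·11=378; k=2: 144+156+8·6·11=828; k=3: 84+44+8·2·11=304; k=4: 96+0+8·2·11=272 → min 272.
Optimal parenthesization: ((W₁·((W₂·W₃)·W₄))·W₅) with cost 272.

272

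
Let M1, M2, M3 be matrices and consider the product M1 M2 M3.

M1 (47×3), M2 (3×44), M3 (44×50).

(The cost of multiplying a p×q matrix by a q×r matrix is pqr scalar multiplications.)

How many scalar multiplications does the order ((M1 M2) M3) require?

(M1 M2): 47×3 by 3×44 → 47×44, cost 47·3·44 = 6204
((M1 M2) M3): 47×44 by 44×50 → 47×50, cost 47·44·50 = 103400; cumulative 109604
Total: 109604 scalar multiplications.

109604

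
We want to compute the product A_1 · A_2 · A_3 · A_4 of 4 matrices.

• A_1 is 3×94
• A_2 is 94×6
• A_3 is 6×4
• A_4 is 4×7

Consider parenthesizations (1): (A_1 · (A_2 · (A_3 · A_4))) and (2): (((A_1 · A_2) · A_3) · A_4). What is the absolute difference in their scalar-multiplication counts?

4242

Order (1) = (A_1 · (A_2 · (A_3 · A_4))): (A_3 · A_4): 6×4 by 4×7 → 6×7, cost 6·4·7 = 168; (A_2 · (A_3 · A_4)): 94×6 by 6×7 → 94×7, cost 94·6·7 = 3948; cumulative 4116; (A_1 · (A_2 · (A_3 · A_4))): 3×94 by 94×7 → 3×7, cost 3·94·7 = 1974; cumulative 6090. Total 6090.
Order (2) = (((A_1 · A_2) · A_3) · A_4): (A_1 · A_2): 3×94 by 94×6 → 3×6, cost 3·94·6 = 1692; ((A_1 · A_2) · A_3): 3×6 by 6×4 → 3×4, cost 3·6·4 = 72; cumulative 1764; (((A_1 · A_2) · A_3) · A_4): 3×4 by 4×7 → 3×7, cost 3·4·7 = 84; cumulative 1848. Total 1848.
Difference: |6090 − 1848| = 4242.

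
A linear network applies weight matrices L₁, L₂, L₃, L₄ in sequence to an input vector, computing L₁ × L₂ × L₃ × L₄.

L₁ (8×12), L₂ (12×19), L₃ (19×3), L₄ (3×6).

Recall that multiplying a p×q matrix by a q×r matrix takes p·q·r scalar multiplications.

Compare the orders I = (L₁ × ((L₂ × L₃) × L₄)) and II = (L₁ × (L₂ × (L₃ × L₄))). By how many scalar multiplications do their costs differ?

Order I = (L₁ × ((L₂ × L₃) × L₄)): (L₂ × L₃): 12×19 by 19×3 → 12×3, cost 12·19·3 = 684; ((L₂ × L₃) × L₄): 12×3 by 3×6 → 12×6, cost 12·3·6 = 216; cumulative 900; (L₁ × ((L₂ × L₃) × L₄)): 8×12 by 12×6 → 8×6, cost 8·12·6 = 576; cumulative 1476. Total 1476.
Order II = (L₁ × (L₂ × (L₃ × L₄))): (L₃ × L₄): 19×3 by 3×6 → 19×6, cost 19·3·6 = 342; (L₂ × (L₃ × L₄)): 12×19 by 19×6 → 12×6, cost 12·19·6 = 1368; cumulative 1710; (L₁ × (L₂ × (L₃ × L₄))): 8×12 by 12×6 → 8×6, cost 8·12·6 = 576; cumulative 2286. Total 2286.
Difference: |1476 − 2286| = 810.

810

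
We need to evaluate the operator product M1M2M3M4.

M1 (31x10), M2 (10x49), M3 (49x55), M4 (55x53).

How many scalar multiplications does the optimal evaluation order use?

Adjacent pairs: M1M2 = 31·10·49 = 15190; M2M3 = 10·49·55 = 26950; M3M4 = 49·55·53 = 142835.
Length 3: M1..M3: k=1: 0+26950+31·10·55=44000; k=2: 15190+0+31·49·55=98735 → min 44000 | M2..M4: k=2: 0+142835+10·49·53=168805; k=3: 26950+0+10·55·53=56100 → min 56100.
Length 4: M1..M4: k=1: 0+56100+31·10·53=72530; k=2: 15190+142835+31·49·53=238532; k=3: 44000+0+31·55·53=134365 → min 72530.
Optimal order: (M1((M2M3)M4)) with cost 72530.

72530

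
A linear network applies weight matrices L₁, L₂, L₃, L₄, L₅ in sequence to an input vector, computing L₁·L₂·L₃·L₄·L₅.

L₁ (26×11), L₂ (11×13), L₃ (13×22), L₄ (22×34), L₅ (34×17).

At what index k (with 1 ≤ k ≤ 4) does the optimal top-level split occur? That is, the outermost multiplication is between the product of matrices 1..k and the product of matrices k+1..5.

Adjacent pairs: L₁L₂ = 26·11·13 = 3718; L₂L₃ = 11·13·22 = 3146; L₃L₄ = 13·22·34 = 9724; L₄L₅ = 22·34·17 = 12716.
Length 3: L₁..L₃: k=1: 0+3146+26·11·22=9438; k=2: 3718+0+26·13·22=11154 → min 9438 | L₂..L₄: k=2: 0+9724+11·13·34=14586; k=3: 3146+0+11·22·34=11374 → min 11374 | L₃..L₅: k=3: 0+12716+13·22·17=17578; k=4: 9724+0+13·34·17=17238 → min 17238.
Length 4: L₁..L₄: k=1: 0+11374+26·11·34=21098; k=2: 3718+9724+26·13·34=24934; k=3: 9438+0+26·22·34=28886 → min 21098 | L₂..L₅: k=2: 0+17238+11·13·17=19669; k=3: 3146+12716+11·22·17=19976; k=4: 11374+0+11·34·17=17732 → min 17732.
Top-level splits: k=1: (L₁..L₁)·(L₂..L₅) → 0+17732+26·11·17 = 22594; k=2: (L₁..L₂)·(L₃..L₅) → 3718+17238+26·13·17 = 26702; k=3: (L₁..L₃)·(L₄..L₅) → 9438+12716+26·22·17 = 31878; k=4: (L₁..L₄)·(L₅..L₅) → 21098+0+26·34·17 = 36126.
Best split is after L₁, i.e. k = 1.

1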